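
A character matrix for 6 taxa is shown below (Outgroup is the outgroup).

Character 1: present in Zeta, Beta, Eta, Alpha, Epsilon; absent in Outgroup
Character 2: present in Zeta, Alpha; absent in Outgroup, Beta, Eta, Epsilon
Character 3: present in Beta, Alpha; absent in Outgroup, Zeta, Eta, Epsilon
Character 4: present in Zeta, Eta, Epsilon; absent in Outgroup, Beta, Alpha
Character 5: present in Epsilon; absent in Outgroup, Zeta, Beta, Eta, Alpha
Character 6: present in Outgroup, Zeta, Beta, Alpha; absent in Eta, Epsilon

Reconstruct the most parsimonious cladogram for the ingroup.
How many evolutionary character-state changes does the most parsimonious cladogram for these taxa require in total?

Character polarity is set by the outgroup: the derived state is whichever differs from the outgroup's state, so for Character 6 the derived state is 'absent', and for the remaining characters it is 'present'.
Character 1 (derived state 'present') is shared by all ingroup taxa — unites the whole ingroup.
Character 2 groups Alpha and Zeta, which is incompatible with the clades supported by the remaining characters; treating it as convergent (homoplasy) costs fewer steps than any alternative tree.
Only Alpha and Beta show the derived state 'present' for Character 3, supporting them as a clade.
Character 4 (derived state 'present') is shared by Epsilon, Eta, and Zeta — a synapomorphy uniting that clade.
Character 5 (derived state 'present') is unique to Epsilon (autapomorphy; uninformative for grouping).
Character 6 (derived state 'absent') is shared by Epsilon and Eta — a synapomorphy uniting that clade.
Most parsimonious ingroup topology: ((Zeta,(Eta,Epsilon)),(Beta,Alpha)).
Changes per character on this tree: Character 1: 1; Character 2: 2; Character 3: 1; Character 4: 1; Character 5: 1; Character 6: 1.
Total = 7.

7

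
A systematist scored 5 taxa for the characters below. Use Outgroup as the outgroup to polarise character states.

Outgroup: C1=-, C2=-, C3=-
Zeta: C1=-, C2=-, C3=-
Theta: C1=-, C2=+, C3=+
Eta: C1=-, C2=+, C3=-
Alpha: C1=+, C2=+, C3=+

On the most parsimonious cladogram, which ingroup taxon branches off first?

The outgroup has state '-' for every character, so '+' is the derived state throughout.
C1 (derived state '+') is unique to Alpha (autapomorphy; uninformative for grouping).
C2 (derived state '+') is shared by Alpha, Eta, and Theta — a synapomorphy uniting that clade.
C3 (derived state '+') is shared by Alpha and Theta — a synapomorphy uniting that clade.
Most parsimonious ingroup topology: (Zeta,((Theta,Alpha),Eta)).
Zeta is sister to the clade containing all other ingroup taxa, so it is the earliest-diverging (most basal) ingroup lineage.

Zeta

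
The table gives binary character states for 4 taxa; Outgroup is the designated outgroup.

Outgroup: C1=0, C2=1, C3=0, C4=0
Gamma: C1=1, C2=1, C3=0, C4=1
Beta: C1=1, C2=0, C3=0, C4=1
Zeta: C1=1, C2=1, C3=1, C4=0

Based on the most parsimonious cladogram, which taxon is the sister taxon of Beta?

Gamma

Character polarity is set by the outgroup: the derived state is whichever differs from the outgroup's state, so for C2 the derived state is '0', and for the remaining characters it is '1'.
All ingroup taxa share the derived state '1' for C1; it defines the ingroup but does not resolve relationships within it.
C2: derived state '0' in Beta only — an autapomorphy, so it tells us nothing about relationships among taxa.
C3: derived state '1' in Zeta only — an autapomorphy, so it tells us nothing about relationships among taxa.
C4: derived state '1' in Beta and Gamma only — synapomorphy for {Beta, Gamma}.
Most parsimonious ingroup topology: ((Gamma,Beta),Zeta).
Beta and Gamma form a cherry on this tree, so they are sister taxa.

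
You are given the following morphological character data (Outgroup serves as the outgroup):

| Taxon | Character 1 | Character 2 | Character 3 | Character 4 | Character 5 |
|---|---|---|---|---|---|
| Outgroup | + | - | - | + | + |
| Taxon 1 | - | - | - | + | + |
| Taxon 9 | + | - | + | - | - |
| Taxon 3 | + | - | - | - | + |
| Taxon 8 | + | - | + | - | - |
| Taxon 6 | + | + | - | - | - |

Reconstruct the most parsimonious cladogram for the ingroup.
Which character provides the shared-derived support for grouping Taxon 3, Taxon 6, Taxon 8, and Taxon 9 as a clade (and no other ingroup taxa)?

Character polarity is set by the outgroup: the derived state is whichever differs from the outgroup's state, so for Character 1, Character 4, Character 5 the derived state is '-', and for the remaining characters it is '+'.
Character 1: derived state '-' in Taxon 1 only — an autapomorphy, so it tells us nothing about relationships among taxa.
Character 2 (derived state '+') is unique to Taxon 6 (autapomorphy; uninformative for grouping).
Only Taxon 8 and Taxon 9 show the derived state '+' for Character 3, supporting them as a clade.
Character 4: derived state '-' in Taxon 3, Taxon 6, Taxon 8, and Taxon 9 only — synapomorphy for {Taxon 3, Taxon 6, Taxon 8, Taxon 9}.
Character 5 (derived state '-') is shared by Taxon 6, Taxon 8, and Taxon 9 — a synapomorphy uniting that clade.
Most parsimonious ingroup topology: (Taxon 1,(((Taxon 9,Taxon 8),Taxon 6),Taxon 3)).
The clade {Taxon 3, Taxon 6, Taxon 8, Taxon 9} is supported by Character 4: its derived state '-' occurs in exactly those taxa and in no other taxon (including the outgroup).

Character 4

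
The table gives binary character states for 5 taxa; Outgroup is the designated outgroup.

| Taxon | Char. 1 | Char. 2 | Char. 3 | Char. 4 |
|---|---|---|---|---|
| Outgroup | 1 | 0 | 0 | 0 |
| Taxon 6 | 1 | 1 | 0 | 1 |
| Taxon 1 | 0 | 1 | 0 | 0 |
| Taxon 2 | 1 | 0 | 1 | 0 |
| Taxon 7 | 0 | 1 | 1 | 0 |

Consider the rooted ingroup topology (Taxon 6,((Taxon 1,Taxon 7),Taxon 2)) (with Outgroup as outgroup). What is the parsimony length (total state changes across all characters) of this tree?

Map each character onto (Taxon 6,((Taxon 1,Taxon 7),Taxon 2)) (rooted by Outgroup) and count the minimum state changes it requires (Fitch parsimony):
Char. 1: 1; Char. 2: 2; Char. 3: 2; Char. 4: 1.
Total tree length = 6.

6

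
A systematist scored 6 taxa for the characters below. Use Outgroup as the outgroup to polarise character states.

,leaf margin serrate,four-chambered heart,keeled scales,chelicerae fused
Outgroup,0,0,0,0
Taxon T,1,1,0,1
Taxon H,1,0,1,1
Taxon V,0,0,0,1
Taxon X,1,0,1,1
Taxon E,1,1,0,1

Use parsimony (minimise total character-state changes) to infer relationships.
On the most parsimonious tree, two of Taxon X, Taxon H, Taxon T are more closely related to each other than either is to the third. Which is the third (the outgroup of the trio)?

The outgroup has state '0' for every character, so '1' is the derived state throughout.
leaf margin serrate (derived state '1') is shared by Taxon E, Taxon H, Taxon T, and Taxon X — a synapomorphy uniting that clade.
Only Taxon E and Taxon T show the derived state '1' for four-chambered heart, supporting them as a clade.
keeled scales (derived state '1') is shared by Taxon H and Taxon X — a synapomorphy uniting that clade.
chelicerae fused (derived state '1') is shared by all ingroup taxa — unites the whole ingroup.
Most parsimonious ingroup topology: (((Taxon T,Taxon E),(Taxon H,Taxon X)),Taxon V).
Taxon X and Taxon H share a more recent common ancestor with each other than either does with Taxon T, so Taxon T is the least closely related of the three.

Taxon T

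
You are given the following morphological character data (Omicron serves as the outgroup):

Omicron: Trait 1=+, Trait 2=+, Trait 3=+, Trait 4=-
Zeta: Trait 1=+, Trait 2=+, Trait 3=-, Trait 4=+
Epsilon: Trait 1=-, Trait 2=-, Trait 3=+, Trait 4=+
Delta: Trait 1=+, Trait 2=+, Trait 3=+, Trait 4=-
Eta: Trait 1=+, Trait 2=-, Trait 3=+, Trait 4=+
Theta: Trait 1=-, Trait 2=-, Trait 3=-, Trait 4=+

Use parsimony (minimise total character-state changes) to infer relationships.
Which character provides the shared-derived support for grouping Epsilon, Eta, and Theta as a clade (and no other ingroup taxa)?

Trait 2

Character polarity is set by the outgroup: the derived state is whichever differs from the outgroup's state, so for Trait 1, Trait 2, Trait 3 the derived state is '-', and for the remaining characters it is '+'.
Only Epsilon and Theta show the derived state '-' for Trait 1, supporting them as a clade.
Only Epsilon, Eta, and Theta show the derived state '-' for Trait 2, supporting them as a clade.
Trait 3 groups Theta and Zeta, which is incompatible with the clades supported by the remaining characters; treating it as convergent (homoplasy) costs fewer steps than any alternative tree.
Trait 4: derived state '+' in Epsilon, Eta, Theta, and Zeta only — synapomorphy for {Epsilon, Eta, Theta, Zeta}.
Most parsimonious ingroup topology: ((Zeta,((Epsilon,Theta),Eta)),Delta).
The clade {Epsilon, Eta, Theta} is supported by Trait 2: its derived state '-' occurs in exactly those taxa and in no other taxon (including the outgroup).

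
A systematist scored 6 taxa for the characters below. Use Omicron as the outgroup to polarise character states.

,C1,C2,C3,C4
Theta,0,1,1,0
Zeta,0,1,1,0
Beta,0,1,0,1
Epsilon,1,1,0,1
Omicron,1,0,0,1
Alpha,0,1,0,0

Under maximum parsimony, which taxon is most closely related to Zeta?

Character polarity is set by the outgroup: the derived state is whichever differs from the outgroup's state, so for C1, C4 the derived state is '0', and for the remaining characters it is '1'.
C1 (derived state '0') is shared by Alpha, Beta, Theta, and Zeta — a synapomorphy uniting that clade.
C2 (derived state '1') is shared by all ingroup taxa — unites the whole ingroup.
Only Theta and Zeta show the derived state '1' for C3, supporting them as a clade.
C4 (derived state '0') is shared by Alpha, Theta, and Zeta — a synapomorphy uniting that clade.
Most parsimonious ingroup topology: ((Beta,((Zeta,Theta),Alpha)),Epsilon).
Zeta and Theta form a cherry on this tree, so they are sister taxa.

Theta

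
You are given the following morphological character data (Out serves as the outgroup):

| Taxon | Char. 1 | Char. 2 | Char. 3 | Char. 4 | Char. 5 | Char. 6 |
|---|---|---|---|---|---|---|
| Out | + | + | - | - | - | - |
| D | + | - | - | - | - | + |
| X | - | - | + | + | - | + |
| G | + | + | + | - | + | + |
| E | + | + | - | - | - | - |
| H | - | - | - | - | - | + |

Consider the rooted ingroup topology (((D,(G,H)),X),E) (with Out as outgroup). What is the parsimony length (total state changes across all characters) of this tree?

9

Map each character onto (((D,(G,H)),X),E) (rooted by Out) and count the minimum state changes it requires (Fitch parsimony):
Char. 1: 2; Char. 2: 2; Char. 3: 2; Char. 4: 1; Char. 5: 1; Char. 6: 1.
Total tree length = 9.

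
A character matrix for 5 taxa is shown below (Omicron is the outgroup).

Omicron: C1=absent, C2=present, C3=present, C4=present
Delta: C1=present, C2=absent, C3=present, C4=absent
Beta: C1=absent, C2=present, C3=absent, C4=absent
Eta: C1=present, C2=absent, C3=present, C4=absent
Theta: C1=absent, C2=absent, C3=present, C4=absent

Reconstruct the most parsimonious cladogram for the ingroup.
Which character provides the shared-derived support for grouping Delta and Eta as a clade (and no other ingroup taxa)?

Character polarity is set by the outgroup: the derived state is whichever differs from the outgroup's state, so for C2, C3, C4 the derived state is 'absent', and for the remaining characters it is 'present'.
C1 (derived state 'present') is shared by Delta and Eta — a synapomorphy uniting that clade.
Only Delta, Eta, and Theta show the derived state 'absent' for C2, supporting them as a clade.
C3 (derived state 'absent') is unique to Beta (autapomorphy; uninformative for grouping).
All ingroup taxa share the derived state 'absent' for C4; it defines the ingroup but does not resolve relationships within it.
Most parsimonious ingroup topology: (((Delta,Eta),Theta),Beta).
The clade {Delta, Eta} is supported by C1: its derived state 'present' occurs in exactly those taxa and in no other taxon (including the outgroup).

C1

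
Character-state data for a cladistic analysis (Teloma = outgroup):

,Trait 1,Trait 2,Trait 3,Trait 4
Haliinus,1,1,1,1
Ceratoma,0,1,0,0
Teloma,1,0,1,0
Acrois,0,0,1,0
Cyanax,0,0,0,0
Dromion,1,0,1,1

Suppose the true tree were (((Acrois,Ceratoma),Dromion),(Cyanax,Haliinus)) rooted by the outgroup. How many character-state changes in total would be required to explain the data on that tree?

Map each character onto (((Acrois,Ceratoma),Dromion),(Cyanax,Haliinus)) (rooted by Teloma) and count the minimum state changes it requires (Fitch parsimony):
Trait 1: 2; Trait 2: 2; Trait 3: 2; Trait 4: 2.
Total tree length = 8.

8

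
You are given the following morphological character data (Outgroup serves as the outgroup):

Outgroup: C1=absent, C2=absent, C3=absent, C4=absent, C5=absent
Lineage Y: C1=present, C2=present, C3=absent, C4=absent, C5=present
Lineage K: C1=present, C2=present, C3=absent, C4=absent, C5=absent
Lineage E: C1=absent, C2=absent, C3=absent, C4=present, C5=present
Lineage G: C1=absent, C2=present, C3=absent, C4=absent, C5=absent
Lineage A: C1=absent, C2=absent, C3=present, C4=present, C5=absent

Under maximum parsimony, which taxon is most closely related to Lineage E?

The outgroup has state 'absent' for every character, so 'present' is the derived state throughout.
C1 (derived state 'present') is shared by Lineage K and Lineage Y — a synapomorphy uniting that clade.
Only Lineage G, Lineage K, and Lineage Y show the derived state 'present' for C2, supporting them as a clade.
C3 (derived state 'present') is unique to Lineage A (autapomorphy; uninformative for grouping).
Only Lineage A and Lineage E show the derived state 'present' for C4, supporting them as a clade.
C5 (state 'present') occurs in Lineage E and Lineage Y but conflicts with the nesting implied by the other characters — most parsimoniously interpreted as homoplasy.
Most parsimonious ingroup topology: (((Lineage Y,Lineage K),Lineage G),(Lineage E,Lineage A)).
Lineage E and Lineage A form a cherry on this tree, so they are sister taxa.

Lineage A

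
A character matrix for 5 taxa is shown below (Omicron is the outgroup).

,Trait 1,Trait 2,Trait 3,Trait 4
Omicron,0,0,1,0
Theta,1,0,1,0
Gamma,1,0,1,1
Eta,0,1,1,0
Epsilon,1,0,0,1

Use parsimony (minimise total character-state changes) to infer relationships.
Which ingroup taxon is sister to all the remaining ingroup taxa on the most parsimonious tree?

Character polarity is set by the outgroup: the derived state is whichever differs from the outgroup's state, so for Trait 3 the derived state is '0', and for the remaining characters it is '1'.
Only Epsilon, Gamma, and Theta show the derived state '1' for Trait 1, supporting them as a clade.
Trait 2 (derived state '1') is unique to Eta (autapomorphy; uninformative for grouping).
Trait 3: derived state '0' in Epsilon only — an autapomorphy, so it tells us nothing about relationships among taxa.
Trait 4: derived state '1' in Epsilon and Gamma only — synapomorphy for {Epsilon, Gamma}.
Most parsimonious ingroup topology: ((Theta,(Gamma,Epsilon)),Eta).
Eta is sister to the clade containing all other ingroup taxa, so it is the earliest-diverging (most basal) ingroup lineage.

Eta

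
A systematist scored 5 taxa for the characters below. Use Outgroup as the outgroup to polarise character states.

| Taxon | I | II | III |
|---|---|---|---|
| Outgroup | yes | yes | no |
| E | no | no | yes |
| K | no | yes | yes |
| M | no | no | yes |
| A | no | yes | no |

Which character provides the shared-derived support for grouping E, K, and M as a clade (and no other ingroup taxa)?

Character polarity is set by the outgroup: the derived state is whichever differs from the outgroup's state, so for I, II the derived state is 'no', and for the remaining characters it is 'yes'.
All ingroup taxa share the derived state 'no' for I; it defines the ingroup but does not resolve relationships within it.
Only E and M show the derived state 'no' for II, supporting them as a clade.
III (derived state 'yes') is shared by E, K, and M — a synapomorphy uniting that clade.
Most parsimonious ingroup topology: (((E,M),K),A).
The clade {E, K, M} is supported by III: its derived state 'yes' occurs in exactly those taxa and in no other taxon (including the outgroup).

III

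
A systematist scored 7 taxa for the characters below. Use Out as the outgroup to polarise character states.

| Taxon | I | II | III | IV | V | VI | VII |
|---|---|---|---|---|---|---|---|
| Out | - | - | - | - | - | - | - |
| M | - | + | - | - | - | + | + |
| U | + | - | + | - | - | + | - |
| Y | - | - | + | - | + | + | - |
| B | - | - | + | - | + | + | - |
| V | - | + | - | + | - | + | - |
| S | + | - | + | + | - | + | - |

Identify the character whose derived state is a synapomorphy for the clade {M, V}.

II

The outgroup has state '-' for every character, so '+' is the derived state throughout.
Only S and U show the derived state '+' for I, supporting them as a clade.
II: derived state '+' in M and V only — synapomorphy for {M, V}.
Only B, S, U, and Y show the derived state '+' for III, supporting them as a clade.
IV groups S and V, which is incompatible with the clades supported by the remaining characters; treating it as convergent (homoplasy) costs fewer steps than any alternative tree.
V: derived state '+' in B and Y only — synapomorphy for {B, Y}.
VI (derived state '+') is shared by all ingroup taxa — unites the whole ingroup.
VII: derived state '+' in M only — an autapomorphy, so it tells us nothing about relationships among taxa.
Most parsimonious ingroup topology: ((M,V),((U,S),(Y,B))).
The clade {M, V} is supported by II: its derived state '+' occurs in exactly those taxa and in no other taxon (including the outgroup).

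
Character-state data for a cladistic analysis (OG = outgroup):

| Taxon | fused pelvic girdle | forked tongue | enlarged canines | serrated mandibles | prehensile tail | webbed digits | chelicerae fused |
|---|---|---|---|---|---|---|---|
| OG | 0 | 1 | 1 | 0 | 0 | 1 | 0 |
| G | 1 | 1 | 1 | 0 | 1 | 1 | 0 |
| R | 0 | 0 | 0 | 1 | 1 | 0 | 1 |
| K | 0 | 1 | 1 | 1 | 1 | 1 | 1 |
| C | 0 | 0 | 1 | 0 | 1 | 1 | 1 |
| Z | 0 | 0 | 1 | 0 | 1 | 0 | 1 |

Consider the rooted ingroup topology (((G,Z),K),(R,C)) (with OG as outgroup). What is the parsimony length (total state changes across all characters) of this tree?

Map each character onto (((G,Z),K),(R,C)) (rooted by OG) and count the minimum state changes it requires (Fitch parsimony):
fused pelvic girdle: 1; forked tongue: 2; enlarged canines: 1; serrated mandibles: 2; prehensile tail: 1; webbed digits: 2; chelicerae fused: 2.
Total tree length = 11.

11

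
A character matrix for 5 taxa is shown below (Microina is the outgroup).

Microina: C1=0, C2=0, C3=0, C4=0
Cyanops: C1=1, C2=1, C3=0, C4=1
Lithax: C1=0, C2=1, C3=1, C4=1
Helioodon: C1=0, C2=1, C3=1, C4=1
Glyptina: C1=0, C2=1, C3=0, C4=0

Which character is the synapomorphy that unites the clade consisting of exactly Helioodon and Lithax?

C3

The outgroup has state '0' for every character, so '1' is the derived state throughout.
C1 (derived state '1') is unique to Cyanops (autapomorphy; uninformative for grouping).
All ingroup taxa share the derived state '1' for C2; it defines the ingroup but does not resolve relationships within it.
C3: derived state '1' in Helioodon and Lithax only — synapomorphy for {Helioodon, Lithax}.
C4 (derived state '1') is shared by Cyanops, Helioodon, and Lithax — a synapomorphy uniting that clade.
Most parsimonious ingroup topology: ((Cyanops,(Lithax,Helioodon)),Glyptina).
The clade {Helioodon, Lithax} is supported by C3: its derived state '1' occurs in exactly those taxa and in no other taxon (including the outgroup).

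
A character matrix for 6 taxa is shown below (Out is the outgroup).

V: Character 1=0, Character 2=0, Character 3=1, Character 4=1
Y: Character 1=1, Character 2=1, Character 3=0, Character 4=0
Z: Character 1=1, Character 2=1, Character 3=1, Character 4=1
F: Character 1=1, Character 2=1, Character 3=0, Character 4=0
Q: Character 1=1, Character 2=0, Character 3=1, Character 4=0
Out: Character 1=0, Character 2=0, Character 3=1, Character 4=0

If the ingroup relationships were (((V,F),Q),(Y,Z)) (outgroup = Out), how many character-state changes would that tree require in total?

Map each character onto (((V,F),Q),(Y,Z)) (rooted by Out) and count the minimum state changes it requires (Fitch parsimony):
Character 1: 2; Character 2: 2; Character 3: 2; Character 4: 2.
Total tree length = 8.

8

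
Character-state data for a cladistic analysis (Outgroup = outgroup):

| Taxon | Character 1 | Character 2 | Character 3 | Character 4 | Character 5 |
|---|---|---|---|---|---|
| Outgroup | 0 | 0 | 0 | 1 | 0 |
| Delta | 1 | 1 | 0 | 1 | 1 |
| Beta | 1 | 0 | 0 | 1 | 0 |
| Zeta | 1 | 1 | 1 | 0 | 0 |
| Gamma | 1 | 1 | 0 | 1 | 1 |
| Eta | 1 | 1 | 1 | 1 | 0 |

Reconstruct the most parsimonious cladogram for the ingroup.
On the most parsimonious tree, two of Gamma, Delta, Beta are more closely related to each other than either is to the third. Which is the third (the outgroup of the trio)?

Character polarity is set by the outgroup: the derived state is whichever differs from the outgroup's state, so for Character 4 the derived state is '0', and for the remaining characters it is '1'.
Character 1 (derived state '1') is shared by all ingroup taxa — unites the whole ingroup.
Character 2 (derived state '1') is shared by Delta, Eta, Gamma, and Zeta — a synapomorphy uniting that clade.
Character 3: derived state '1' in Eta and Zeta only — synapomorphy for {Eta, Zeta}.
Character 4 (derived state '0') is unique to Zeta (autapomorphy; uninformative for grouping).
Character 5: derived state '1' in Delta and Gamma only — synapomorphy for {Delta, Gamma}.
Most parsimonious ingroup topology: (((Delta,Gamma),(Zeta,Eta)),Beta).
Delta and Gamma share a more recent common ancestor with each other than either does with Beta, so Beta is the least closely related of the three.

Beta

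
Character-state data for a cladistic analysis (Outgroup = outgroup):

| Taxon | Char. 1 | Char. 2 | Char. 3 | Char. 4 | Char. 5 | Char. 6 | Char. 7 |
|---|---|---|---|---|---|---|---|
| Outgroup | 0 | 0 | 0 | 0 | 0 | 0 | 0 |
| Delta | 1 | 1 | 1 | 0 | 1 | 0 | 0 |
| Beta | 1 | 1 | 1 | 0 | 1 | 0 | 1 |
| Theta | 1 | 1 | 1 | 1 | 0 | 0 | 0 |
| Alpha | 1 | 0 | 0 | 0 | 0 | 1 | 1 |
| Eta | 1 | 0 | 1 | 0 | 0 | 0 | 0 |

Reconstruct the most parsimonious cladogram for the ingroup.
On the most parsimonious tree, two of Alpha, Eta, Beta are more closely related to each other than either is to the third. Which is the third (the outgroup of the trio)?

The outgroup has state '0' for every character, so '1' is the derived state throughout.
All ingroup taxa share the derived state '1' for Char. 1; it defines the ingroup but does not resolve relationships within it.
Only Beta, Delta, and Theta show the derived state '1' for Char. 2, supporting them as a clade.
Char. 3: derived state '1' in Beta, Delta, Eta, and Theta only — synapomorphy for {Beta, Delta, Eta, Theta}.
Char. 4: derived state '1' in Theta only — an autapomorphy, so it tells us nothing about relationships among taxa.
Only Beta and Delta show the derived state '1' for Char. 5, supporting them as a clade.
Char. 6: derived state '1' in Alpha only — an autapomorphy, so it tells us nothing about relationships among taxa.
Char. 7 (state '1') occurs in Alpha and Beta but conflicts with the nesting implied by the other characters — most parsimoniously interpreted as homoplasy.
Most parsimonious ingroup topology: ((((Delta,Beta),Theta),Eta),Alpha).
Beta and Eta share a more recent common ancestor with each other than either does with Alpha, so Alpha is the least closely related of the three.

Alpha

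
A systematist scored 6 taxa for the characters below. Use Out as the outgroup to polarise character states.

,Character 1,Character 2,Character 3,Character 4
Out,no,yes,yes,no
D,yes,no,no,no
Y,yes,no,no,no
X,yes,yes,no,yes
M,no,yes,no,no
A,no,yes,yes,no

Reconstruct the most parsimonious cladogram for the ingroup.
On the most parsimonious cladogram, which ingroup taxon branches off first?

A

Character polarity is set by the outgroup: the derived state is whichever differs from the outgroup's state, so for Character 2, Character 3 the derived state is 'no', and for the remaining characters it is 'yes'.
Only D, X, and Y show the derived state 'yes' for Character 1, supporting them as a clade.
Only D and Y show the derived state 'no' for Character 2, supporting them as a clade.
Character 3: derived state 'no' in D, M, X, and Y only — synapomorphy for {D, M, X, Y}.
Character 4 (derived state 'yes') is unique to X (autapomorphy; uninformative for grouping).
Most parsimonious ingroup topology: ((((D,Y),X),M),A).
A is sister to the clade containing all other ingroup taxa, so it is the earliest-diverging (most basal) ingroup lineage.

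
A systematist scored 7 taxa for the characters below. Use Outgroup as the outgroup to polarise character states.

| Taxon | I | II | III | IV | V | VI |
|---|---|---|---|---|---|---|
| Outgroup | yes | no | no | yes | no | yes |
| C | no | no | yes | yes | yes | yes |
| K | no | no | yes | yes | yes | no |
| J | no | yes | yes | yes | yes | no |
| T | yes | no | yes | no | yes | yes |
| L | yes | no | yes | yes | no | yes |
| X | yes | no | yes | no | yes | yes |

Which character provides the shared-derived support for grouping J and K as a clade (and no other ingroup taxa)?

Character polarity is set by the outgroup: the derived state is whichever differs from the outgroup's state, so for I, IV, VI the derived state is 'no', and for the remaining characters it is 'yes'.
Only C, J, and K show the derived state 'no' for I, supporting them as a clade.
II: derived state 'yes' in J only — an autapomorphy, so it tells us nothing about relationships among taxa.
III (derived state 'yes') is shared by all ingroup taxa — unites the whole ingroup.
IV (derived state 'no') is shared by T and X — a synapomorphy uniting that clade.
V: derived state 'yes' in C, J, K, T, and X only — synapomorphy for {C, J, K, T, X}.
Only J and K show the derived state 'no' for VI, supporting them as a clade.
Most parsimonious ingroup topology: (((C,(K,J)),(T,X)),L).
The clade {J, K} is supported by VI: its derived state 'no' occurs in exactly those taxa and in no other taxon (including the outgroup).

VI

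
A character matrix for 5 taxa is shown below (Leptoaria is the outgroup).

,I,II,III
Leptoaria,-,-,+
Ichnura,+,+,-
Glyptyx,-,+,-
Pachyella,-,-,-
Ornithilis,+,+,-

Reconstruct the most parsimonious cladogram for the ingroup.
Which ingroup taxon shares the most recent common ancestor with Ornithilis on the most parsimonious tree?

Character polarity is set by the outgroup: the derived state is whichever differs from the outgroup's state, so for III the derived state is '-', and for the remaining characters it is '+'.
I (derived state '+') is shared by Ichnura and Ornithilis — a synapomorphy uniting that clade.
II (derived state '+') is shared by Glyptyx, Ichnura, and Ornithilis — a synapomorphy uniting that clade.
All ingroup taxa share the derived state '-' for III; it defines the ingroup but does not resolve relationships within it.
Most parsimonious ingroup topology: (((Ichnura,Ornithilis),Glyptyx),Pachyella).
Ornithilis and Ichnura form a cherry on this tree, so they are sister taxa.

Ichnura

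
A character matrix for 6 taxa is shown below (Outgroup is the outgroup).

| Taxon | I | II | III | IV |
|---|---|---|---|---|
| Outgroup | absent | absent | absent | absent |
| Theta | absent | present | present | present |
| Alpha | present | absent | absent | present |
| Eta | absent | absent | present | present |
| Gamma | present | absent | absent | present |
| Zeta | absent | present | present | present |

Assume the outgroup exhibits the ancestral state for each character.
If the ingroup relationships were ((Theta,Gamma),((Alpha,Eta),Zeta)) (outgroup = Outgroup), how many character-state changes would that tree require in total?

Map each character onto ((Theta,Gamma),((Alpha,Eta),Zeta)) (rooted by Outgroup) and count the minimum state changes it requires (Fitch parsimony):
I: 2; II: 2; III: 3; IV: 1.
Total tree length = 8.

8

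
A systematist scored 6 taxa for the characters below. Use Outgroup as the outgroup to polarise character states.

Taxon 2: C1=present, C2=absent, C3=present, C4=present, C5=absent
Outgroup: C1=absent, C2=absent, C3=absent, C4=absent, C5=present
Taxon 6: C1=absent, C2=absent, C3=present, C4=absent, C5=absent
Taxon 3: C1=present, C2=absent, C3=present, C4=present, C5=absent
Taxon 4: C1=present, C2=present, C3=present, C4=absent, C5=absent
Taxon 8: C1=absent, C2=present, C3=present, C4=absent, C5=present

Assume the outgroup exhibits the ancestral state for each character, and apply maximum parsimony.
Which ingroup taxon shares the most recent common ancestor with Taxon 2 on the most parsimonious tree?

Character polarity is set by the outgroup: the derived state is whichever differs from the outgroup's state, so for C5 the derived state is 'absent', and for the remaining characters it is 'present'.
C1: derived state 'present' in Taxon 2, Taxon 3, and Taxon 4 only — synapomorphy for {Taxon 2, Taxon 3, Taxon 4}.
C2 groups Taxon 4 and Taxon 8, which is incompatible with the clades supported by the remaining characters; treating it as convergent (homoplasy) costs fewer steps than any alternative tree.
All ingroup taxa share the derived state 'present' for C3; it defines the ingroup but does not resolve relationships within it.
C4: derived state 'present' in Taxon 2 and Taxon 3 only — synapomorphy for {Taxon 2, Taxon 3}.
C5 (derived state 'absent') is shared by Taxon 2, Taxon 3, Taxon 4, and Taxon 6 — a synapomorphy uniting that clade.
Most parsimonious ingroup topology: ((((Taxon 3,Taxon 2),Taxon 4),Taxon 6),Taxon 8).
Taxon 2 and Taxon 3 form a cherry on this tree, so they are sister taxa.

Taxon 3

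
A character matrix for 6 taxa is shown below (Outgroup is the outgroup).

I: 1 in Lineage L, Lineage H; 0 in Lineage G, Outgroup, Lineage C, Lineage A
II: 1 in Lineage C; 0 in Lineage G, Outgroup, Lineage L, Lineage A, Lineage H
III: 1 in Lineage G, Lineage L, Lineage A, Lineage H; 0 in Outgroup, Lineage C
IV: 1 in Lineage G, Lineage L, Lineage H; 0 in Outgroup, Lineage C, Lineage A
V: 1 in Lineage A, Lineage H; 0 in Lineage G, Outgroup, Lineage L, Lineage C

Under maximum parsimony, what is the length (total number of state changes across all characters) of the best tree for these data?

6

The outgroup has state '0' for every character, so '1' is the derived state throughout.
I: derived state '1' in Lineage H and Lineage L only — synapomorphy for {Lineage H, Lineage L}.
II (derived state '1') is unique to Lineage C (autapomorphy; uninformative for grouping).
III: derived state '1' in Lineage A, Lineage G, Lineage H, and Lineage L only — synapomorphy for {Lineage A, Lineage G, Lineage H, Lineage L}.
IV (derived state '1') is shared by Lineage G, Lineage H, and Lineage L — a synapomorphy uniting that clade.
V (state '1') occurs in Lineage A and Lineage H but conflicts with the nesting implied by the other characters — most parsimoniously interpreted as homoplasy.
Most parsimonious ingroup topology: ((Lineage A,((Lineage L,Lineage H),Lineage G)),Lineage C).
Changes per character on this tree: I: 1; II: 1; III: 1; IV: 1; V: 2.
Total = 6.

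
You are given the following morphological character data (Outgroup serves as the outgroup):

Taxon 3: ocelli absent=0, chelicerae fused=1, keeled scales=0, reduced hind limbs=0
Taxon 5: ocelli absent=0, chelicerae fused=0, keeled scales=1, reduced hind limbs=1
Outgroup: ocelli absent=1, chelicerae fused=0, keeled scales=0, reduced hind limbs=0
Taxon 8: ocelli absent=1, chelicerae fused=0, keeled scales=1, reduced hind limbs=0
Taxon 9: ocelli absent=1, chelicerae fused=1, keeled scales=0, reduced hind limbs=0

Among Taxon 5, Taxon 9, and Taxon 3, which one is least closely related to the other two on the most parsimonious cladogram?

Character polarity is set by the outgroup: the derived state is whichever differs from the outgroup's state, so for ocelli absent the derived state is '0', and for the remaining characters it is '1'.
ocelli absent groups Taxon 3 and Taxon 5, which is incompatible with the clades supported by the remaining characters; treating it as convergent (homoplasy) costs fewer steps than any alternative tree.
Only Taxon 3 and Taxon 9 show the derived state '1' for chelicerae fused, supporting them as a clade.
Only Taxon 5 and Taxon 8 show the derived state '1' for keeled scales, supporting them as a clade.
reduced hind limbs (derived state '1') is unique to Taxon 5 (autapomorphy; uninformative for grouping).
Most parsimonious ingroup topology: ((Taxon 3,Taxon 9),(Taxon 8,Taxon 5)).
Taxon 3 and Taxon 9 share a more recent common ancestor with each other than either does with Taxon 5, so Taxon 5 is the least closely related of the three.

Taxon 5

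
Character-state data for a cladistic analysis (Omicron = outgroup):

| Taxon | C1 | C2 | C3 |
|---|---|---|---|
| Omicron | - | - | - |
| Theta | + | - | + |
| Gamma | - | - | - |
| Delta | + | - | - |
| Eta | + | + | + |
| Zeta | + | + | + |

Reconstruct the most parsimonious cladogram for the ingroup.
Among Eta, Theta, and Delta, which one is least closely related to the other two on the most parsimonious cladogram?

The outgroup has state '-' for every character, so '+' is the derived state throughout.
Only Delta, Eta, Theta, and Zeta show the derived state '+' for C1, supporting them as a clade.
Only Eta and Zeta show the derived state '+' for C2, supporting them as a clade.
C3: derived state '+' in Eta, Theta, and Zeta only — synapomorphy for {Eta, Theta, Zeta}.
Most parsimonious ingroup topology: (((Theta,(Eta,Zeta)),Delta),Gamma).
Theta and Eta share a more recent common ancestor with each other than either does with Delta, so Delta is the least closely related of the three.

Delta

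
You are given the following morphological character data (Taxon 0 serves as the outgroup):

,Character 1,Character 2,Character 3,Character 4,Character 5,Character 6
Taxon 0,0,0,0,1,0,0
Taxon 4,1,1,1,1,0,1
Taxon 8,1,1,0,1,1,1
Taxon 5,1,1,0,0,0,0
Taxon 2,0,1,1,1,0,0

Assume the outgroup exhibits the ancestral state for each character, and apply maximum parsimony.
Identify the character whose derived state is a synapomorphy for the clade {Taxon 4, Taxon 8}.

Character 6

Character polarity is set by the outgroup: the derived state is whichever differs from the outgroup's state, so for Character 4 the derived state is '0', and for the remaining characters it is '1'.
Character 1: derived state '1' in Taxon 4, Taxon 5, and Taxon 8 only — synapomorphy for {Taxon 4, Taxon 5, Taxon 8}.
All ingroup taxa share the derived state '1' for Character 2; it defines the ingroup but does not resolve relationships within it.
Character 3 (state '1') occurs in Taxon 2 and Taxon 4 but conflicts with the nesting implied by the other characters — most parsimoniously interpreted as homoplasy.
Character 4 (derived state '0') is unique to Taxon 5 (autapomorphy; uninformative for grouping).
Character 5: derived state '1' in Taxon 8 only — an autapomorphy, so it tells us nothing about relationships among taxa.
Character 6 (derived state '1') is shared by Taxon 4 and Taxon 8 — a synapomorphy uniting that clade.
Most parsimonious ingroup topology: (((Taxon 4,Taxon 8),Taxon 5),Taxon 2).
The clade {Taxon 4, Taxon 8} is supported by Character 6: its derived state '1' occurs in exactly those taxa and in no other taxon (including the outgroup).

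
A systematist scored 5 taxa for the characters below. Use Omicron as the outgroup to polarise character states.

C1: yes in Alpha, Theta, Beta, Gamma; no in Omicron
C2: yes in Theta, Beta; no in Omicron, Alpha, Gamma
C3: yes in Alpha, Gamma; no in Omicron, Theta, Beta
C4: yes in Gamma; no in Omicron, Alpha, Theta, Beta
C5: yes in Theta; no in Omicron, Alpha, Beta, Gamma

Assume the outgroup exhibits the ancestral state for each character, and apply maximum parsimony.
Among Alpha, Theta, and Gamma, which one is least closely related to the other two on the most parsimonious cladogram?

The outgroup has state 'no' for every character, so 'yes' is the derived state throughout.
C1 (derived state 'yes') is shared by all ingroup taxa — unites the whole ingroup.
Only Beta and Theta show the derived state 'yes' for C2, supporting them as a clade.
C3: derived state 'yes' in Alpha and Gamma only — synapomorphy for {Alpha, Gamma}.
C4: derived state 'yes' in Gamma only — an autapomorphy, so it tells us nothing about relationships among taxa.
C5 (derived state 'yes') is unique to Theta (autapomorphy; uninformative for grouping).
Most parsimonious ingroup topology: ((Alpha,Gamma),(Theta,Beta)).
Alpha and Gamma share a more recent common ancestor with each other than either does with Theta, so Theta is the least closely related of the three.

Theta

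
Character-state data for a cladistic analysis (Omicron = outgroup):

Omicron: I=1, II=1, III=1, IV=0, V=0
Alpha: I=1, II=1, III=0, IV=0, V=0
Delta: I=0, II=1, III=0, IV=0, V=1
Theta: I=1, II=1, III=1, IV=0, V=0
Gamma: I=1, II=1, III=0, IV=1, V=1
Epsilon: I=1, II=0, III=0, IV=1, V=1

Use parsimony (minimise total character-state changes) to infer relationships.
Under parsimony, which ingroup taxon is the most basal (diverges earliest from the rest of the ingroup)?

Theta

Character polarity is set by the outgroup: the derived state is whichever differs from the outgroup's state, so for I, II, III the derived state is '0', and for the remaining characters it is '1'.
I: derived state '0' in Delta only — an autapomorphy, so it tells us nothing about relationships among taxa.
II (derived state '0') is unique to Epsilon (autapomorphy; uninformative for grouping).
Only Alpha, Delta, Epsilon, and Gamma show the derived state '0' for III, supporting them as a clade.
IV: derived state '1' in Epsilon and Gamma only — synapomorphy for {Epsilon, Gamma}.
V (derived state '1') is shared by Delta, Epsilon, and Gamma — a synapomorphy uniting that clade.
Most parsimonious ingroup topology: ((Alpha,(Delta,(Gamma,Epsilon))),Theta).
Theta is sister to the clade containing all other ingroup taxa, so it is the earliest-diverging (most basal) ingroup lineage.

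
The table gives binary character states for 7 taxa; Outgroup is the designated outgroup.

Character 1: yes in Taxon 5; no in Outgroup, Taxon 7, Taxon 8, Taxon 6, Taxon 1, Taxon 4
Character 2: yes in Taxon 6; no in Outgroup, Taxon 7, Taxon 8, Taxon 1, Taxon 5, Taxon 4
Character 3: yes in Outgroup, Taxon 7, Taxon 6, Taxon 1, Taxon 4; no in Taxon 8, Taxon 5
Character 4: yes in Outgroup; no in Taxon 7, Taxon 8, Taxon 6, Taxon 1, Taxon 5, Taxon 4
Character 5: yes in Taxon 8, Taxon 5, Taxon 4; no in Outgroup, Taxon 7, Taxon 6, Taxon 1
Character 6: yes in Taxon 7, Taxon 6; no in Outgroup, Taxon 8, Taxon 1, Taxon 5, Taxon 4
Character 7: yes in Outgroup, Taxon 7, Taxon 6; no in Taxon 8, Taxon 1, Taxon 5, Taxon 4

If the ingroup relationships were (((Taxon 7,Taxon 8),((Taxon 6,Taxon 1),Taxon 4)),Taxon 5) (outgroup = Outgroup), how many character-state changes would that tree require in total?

Map each character onto (((Taxon 7,Taxon 8),((Taxon 6,Taxon 1),Taxon 4)),Taxon 5) (rooted by Outgroup) and count the minimum state changes it requires (Fitch parsimony):
Character 1: 1; Character 2: 1; Character 3: 2; Character 4: 1; Character 5: 3; Character 6: 2; Character 7: 3.
Total tree length = 13.

13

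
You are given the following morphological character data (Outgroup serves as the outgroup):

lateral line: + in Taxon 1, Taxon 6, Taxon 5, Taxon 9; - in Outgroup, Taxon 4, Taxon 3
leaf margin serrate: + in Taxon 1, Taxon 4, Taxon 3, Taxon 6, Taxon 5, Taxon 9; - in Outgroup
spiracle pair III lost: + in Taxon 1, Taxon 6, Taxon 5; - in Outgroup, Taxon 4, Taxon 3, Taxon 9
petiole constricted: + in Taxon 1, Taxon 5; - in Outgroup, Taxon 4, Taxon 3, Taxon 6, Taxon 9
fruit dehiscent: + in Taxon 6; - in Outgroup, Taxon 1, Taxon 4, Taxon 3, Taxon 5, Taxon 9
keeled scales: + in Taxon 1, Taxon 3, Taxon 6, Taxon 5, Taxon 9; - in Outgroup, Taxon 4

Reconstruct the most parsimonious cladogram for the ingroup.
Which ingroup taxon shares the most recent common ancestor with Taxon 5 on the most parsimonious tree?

The outgroup has state '-' for every character, so '+' is the derived state throughout.
Only Taxon 1, Taxon 5, Taxon 6, and Taxon 9 show the derived state '+' for lateral line, supporting them as a clade.
leaf margin serrate (derived state '+') is shared by all ingroup taxa — unites the whole ingroup.
spiracle pair III lost: derived state '+' in Taxon 1, Taxon 5, and Taxon 6 only — synapomorphy for {Taxon 1, Taxon 5, Taxon 6}.
petiole constricted: derived state '+' in Taxon 1 and Taxon 5 only — synapomorphy for {Taxon 1, Taxon 5}.
fruit dehiscent: derived state '+' in Taxon 6 only — an autapomorphy, so it tells us nothing about relationships among taxa.
Only Taxon 1, Taxon 3, Taxon 5, Taxon 6, and Taxon 9 show the derived state '+' for keeled scales, supporting them as a clade.
Most parsimonious ingroup topology: (((((Taxon 1,Taxon 5),Taxon 6),Taxon 9),Taxon 3),Taxon 4).
Taxon 5 and Taxon 1 form a cherry on this tree, so they are sister taxa.

Taxon 1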